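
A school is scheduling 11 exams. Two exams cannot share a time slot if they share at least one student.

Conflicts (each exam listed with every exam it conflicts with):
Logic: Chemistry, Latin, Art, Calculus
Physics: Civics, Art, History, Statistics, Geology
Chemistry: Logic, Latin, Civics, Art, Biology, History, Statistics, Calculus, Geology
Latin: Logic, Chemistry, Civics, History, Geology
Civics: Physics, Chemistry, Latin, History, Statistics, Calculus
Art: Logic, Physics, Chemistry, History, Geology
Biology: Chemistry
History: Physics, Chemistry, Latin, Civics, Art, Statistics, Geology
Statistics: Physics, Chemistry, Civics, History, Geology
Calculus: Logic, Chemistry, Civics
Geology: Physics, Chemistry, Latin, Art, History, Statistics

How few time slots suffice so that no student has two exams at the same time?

Physics, Art, History, Geology all conflict with each other, so at least 4 time slots are needed.
4 time slots suffice: time slot 1 → {Physics, Chemistry}; time slot 2 → {Logic, Biology, History}; time slot 3 → {Civics, Geology}; time slot 4 → {Latin, Art, Statistics, Calculus}. Every pair that conflicts lands in different time slots.

4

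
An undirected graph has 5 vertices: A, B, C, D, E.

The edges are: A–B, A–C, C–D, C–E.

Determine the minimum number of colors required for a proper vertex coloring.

A and C are adjacent, so at least 2 colors are needed.
2 colors suffice: A=2, B=1, C=1, D=2, E=2. No two adjacent vertices share a color.

2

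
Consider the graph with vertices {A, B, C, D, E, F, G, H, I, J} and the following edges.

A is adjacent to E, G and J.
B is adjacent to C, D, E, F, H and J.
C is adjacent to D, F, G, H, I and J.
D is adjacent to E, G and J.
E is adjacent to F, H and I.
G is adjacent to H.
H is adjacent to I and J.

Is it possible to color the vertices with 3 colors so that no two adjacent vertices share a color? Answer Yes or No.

B, C, D, J form a clique, so at least 4 colors are needed.
So 3 colors are not enough.

No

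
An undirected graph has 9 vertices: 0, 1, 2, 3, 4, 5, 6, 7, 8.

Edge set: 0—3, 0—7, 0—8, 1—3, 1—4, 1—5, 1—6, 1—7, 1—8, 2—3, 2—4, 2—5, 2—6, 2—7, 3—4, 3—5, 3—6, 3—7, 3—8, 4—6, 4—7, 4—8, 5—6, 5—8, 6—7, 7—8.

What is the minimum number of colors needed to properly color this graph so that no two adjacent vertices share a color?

5

2, 3, 4, 6, 7 form a clique, so at least 5 colors are needed.
One proper 5-coloring: 0=d, 1=d, 2=d, 3=a, 4=e, 5=b, 6=c, 7=b, 8=c. Each edge has distinct colors on its endpoints.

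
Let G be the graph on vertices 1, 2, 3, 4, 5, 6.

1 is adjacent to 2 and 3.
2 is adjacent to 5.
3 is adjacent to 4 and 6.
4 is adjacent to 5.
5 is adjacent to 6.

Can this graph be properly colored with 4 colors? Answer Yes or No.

Yes

The chromatic number is 3. The cycle 5-4-3-1-2-5 has odd length 5, so it cannot be 2-colored; at least 3 colors are needed.
3 colors suffice: color a → {3, 5}; color b → {1, 4, 6}; color c → {2}.
Since 4 ≥ 3, a proper 4-coloring certainly exists.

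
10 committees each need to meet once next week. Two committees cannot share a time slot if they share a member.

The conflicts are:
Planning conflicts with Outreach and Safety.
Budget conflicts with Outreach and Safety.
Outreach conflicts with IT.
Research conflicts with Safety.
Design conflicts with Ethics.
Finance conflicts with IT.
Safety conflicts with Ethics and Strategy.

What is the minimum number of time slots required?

2

Planning and Outreach conflict, so at least 2 time slots are needed.
2 time slots suffice: time slot 1 → {Outreach, Design, Finance, Safety}; time slot 2 → {Planning, Budget, Research, IT, Ethics, Strategy}. Each listed conflict is separated.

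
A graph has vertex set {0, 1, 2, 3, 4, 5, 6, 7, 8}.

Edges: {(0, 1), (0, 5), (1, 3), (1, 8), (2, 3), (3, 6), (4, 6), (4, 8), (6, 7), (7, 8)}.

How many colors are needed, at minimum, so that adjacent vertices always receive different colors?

3

The cycle 1-3-6-4-8-1 has odd length 5, so it cannot be 2-colored; at least 3 colors are needed.
3 colors suffice: color a → {0, 2, 6, 8}; color b → {3, 4, 5, 7}; color c → {1}. Every edge joins two different colors.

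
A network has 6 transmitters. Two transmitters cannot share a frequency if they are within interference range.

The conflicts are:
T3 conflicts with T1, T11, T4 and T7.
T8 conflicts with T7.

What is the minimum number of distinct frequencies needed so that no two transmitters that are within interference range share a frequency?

T3 and T4 conflict, so at least 2 frequencies are needed.
2 frequencies suffice: frequency 1 → {T3, T8}; frequency 2 → {T1, T11, T4, T7}. Every pair that conflicts lands in different frequencies.

2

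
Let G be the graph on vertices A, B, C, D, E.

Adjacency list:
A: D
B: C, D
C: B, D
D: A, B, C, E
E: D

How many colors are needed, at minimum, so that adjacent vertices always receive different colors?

B, C, D form a triangle, so at least 3 colors are needed.
3 colors suffice: color 1 → {D}; color 2 → {A, C, E}; color 3 → {B}. Each edge has distinct colors on its endpoints.

3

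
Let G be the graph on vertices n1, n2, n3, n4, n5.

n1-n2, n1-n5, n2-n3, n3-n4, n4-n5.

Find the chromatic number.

The cycle n2-n1-n5-n4-n3-n2 has odd length 5, so it cannot be 2-colored; at least 3 colors are needed.
A valid assignment using 3 colors: n1=3, n2=2, n3=1, n4=2, n5=1. Every edge joins two different colors.

3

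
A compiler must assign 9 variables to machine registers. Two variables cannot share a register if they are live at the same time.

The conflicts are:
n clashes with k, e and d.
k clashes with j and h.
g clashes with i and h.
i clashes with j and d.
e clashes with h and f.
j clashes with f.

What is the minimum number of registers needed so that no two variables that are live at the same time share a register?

3

The cycle j-i-g-h-k-j has odd length 5, so it cannot be 2-colored; at least 3 registers are needed.
Using 3 registers: n=2, k=1, g=3, i=1, e=1, j=2, h=2, f=3, d=3. Every pair that conflicts lands in different registers.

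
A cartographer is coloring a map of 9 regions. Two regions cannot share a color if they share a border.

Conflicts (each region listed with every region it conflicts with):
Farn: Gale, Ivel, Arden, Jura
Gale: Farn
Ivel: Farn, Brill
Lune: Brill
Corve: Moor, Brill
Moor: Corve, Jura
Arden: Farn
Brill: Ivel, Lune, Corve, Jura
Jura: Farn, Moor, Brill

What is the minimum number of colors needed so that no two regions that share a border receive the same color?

Farn and Ivel conflict, so at least 2 colors are needed.
A valid assignment using 2 colors: Farn=1, Gale=2, Ivel=2, Lune=2, Corve=2, Moor=1, Arden=2, Brill=1, Jura=2. Every pair that conflicts lands in different colors.

2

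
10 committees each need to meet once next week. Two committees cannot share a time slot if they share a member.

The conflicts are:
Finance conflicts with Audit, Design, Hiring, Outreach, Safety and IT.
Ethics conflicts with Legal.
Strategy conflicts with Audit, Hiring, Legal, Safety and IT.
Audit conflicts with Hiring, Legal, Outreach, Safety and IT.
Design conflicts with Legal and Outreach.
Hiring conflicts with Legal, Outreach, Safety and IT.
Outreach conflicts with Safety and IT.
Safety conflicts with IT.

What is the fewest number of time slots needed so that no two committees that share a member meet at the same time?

Finance, Audit, Hiring, Outreach, Safety, IT pairwise conflict, so at least 6 time slots are needed.
6 time slots suffice: Finance=3, Ethics=1, Strategy=6, Audit=2, Design=1, Hiring=1, Legal=3, Outreach=6, Safety=4, IT=5. Each listed conflict is separated.

6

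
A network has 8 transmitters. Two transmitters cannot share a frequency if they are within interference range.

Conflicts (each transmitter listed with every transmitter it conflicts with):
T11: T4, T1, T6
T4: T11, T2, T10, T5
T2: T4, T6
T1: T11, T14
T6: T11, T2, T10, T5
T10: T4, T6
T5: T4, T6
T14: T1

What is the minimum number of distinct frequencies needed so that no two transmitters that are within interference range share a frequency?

T11 and T4 conflict, so at least 2 frequencies are needed.
2 frequencies suffice: T11=2, T4=1, T2=2, T1=1, T6=1, T10=2, T5=2, T14=2. Each listed conflict is separated.

2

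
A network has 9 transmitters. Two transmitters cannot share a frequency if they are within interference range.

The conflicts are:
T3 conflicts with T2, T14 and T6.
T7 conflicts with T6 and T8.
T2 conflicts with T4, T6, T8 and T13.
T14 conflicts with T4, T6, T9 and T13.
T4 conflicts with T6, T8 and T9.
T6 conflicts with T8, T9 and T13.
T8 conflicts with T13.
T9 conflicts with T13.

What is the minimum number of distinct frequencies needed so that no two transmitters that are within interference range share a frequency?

T2, T4, T6, T8 all conflict with each other, so at least 4 frequencies are needed.
Using 4 frequencies: T3=3, T7=3, T2=4, T14=2, T4=3, T6=1, T8=2, T9=4, T13=3. Every pair that conflicts lands in different frequencies.

4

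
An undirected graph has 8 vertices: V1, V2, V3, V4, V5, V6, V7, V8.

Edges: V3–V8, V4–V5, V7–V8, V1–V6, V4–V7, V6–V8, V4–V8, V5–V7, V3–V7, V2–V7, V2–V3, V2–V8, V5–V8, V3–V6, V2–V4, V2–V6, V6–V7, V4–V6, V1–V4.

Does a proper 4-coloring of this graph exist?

No

V2, V4, V6, V7, V8 are pairwise adjacent (a clique of size 5), so at least 5 colors are needed.
So 4 colors are not enough.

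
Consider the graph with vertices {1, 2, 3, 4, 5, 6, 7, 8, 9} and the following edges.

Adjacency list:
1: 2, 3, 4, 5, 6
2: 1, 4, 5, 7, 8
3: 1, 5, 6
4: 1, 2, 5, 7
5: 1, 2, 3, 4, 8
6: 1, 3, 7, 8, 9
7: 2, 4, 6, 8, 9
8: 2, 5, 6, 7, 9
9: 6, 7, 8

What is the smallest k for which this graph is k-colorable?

4

6, 7, 8, 9 form a clique, so at least 4 colors are needed.
4 colors suffice: color red → {5, 7}; color blue → {1, 8}; color green → {2, 6}; color yellow → {3, 4, 9}. Each edge has distinct colors on its endpoints.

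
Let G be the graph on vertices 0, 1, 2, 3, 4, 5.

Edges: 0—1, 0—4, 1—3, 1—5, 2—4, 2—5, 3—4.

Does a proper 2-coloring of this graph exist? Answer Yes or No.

The cycle 2-4-3-1-5-2 has odd length 5, so it cannot be 2-colored; at least 3 colors are needed.
So 2 colors are not enough.

No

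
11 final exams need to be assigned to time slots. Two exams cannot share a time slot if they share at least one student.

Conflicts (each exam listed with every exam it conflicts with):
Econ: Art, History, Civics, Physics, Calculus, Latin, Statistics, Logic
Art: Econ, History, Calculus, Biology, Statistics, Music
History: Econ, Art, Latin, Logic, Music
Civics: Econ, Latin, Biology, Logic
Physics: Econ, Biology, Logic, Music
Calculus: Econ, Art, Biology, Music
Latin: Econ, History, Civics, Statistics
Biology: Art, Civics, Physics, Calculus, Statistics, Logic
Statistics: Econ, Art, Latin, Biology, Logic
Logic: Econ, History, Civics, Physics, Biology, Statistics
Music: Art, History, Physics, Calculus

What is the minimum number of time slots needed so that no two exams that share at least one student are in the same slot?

3

Art, Calculus, Biology all conflict with each other, so at least 3 time slots are needed.
A valid assignment using 3 time slots: Econ=1, Art=2, History=3, Civics=3, Physics=3, Calculus=3, Latin=2, Biology=1, Statistics=3, Logic=2, Music=1. Each listed conflict is separated.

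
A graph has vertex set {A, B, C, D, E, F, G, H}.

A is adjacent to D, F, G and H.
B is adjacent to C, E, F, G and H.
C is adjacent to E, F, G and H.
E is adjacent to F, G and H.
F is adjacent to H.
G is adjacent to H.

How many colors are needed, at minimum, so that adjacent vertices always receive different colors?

5

B, C, E, G, H are mutually adjacent (a clique of size 5), so at least 5 colors are needed.
5 colors suffice: A=3, B=4, C=3, D=1, E=5, F=2, G=2, H=1. No two adjacent vertices share a color.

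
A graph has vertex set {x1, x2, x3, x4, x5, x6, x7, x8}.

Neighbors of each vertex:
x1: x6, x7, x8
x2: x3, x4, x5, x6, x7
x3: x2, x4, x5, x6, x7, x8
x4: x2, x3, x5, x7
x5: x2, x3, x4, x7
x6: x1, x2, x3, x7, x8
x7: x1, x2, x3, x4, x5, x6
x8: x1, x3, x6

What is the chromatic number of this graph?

x2, x3, x4, x5, x7 form a clique, so at least 5 colors are needed.
5 colors suffice: color red → {x7, x8}; color blue → {x1, x3}; color green → {x2}; color yellow → {x5, x6}; color purple → {x4}. No two adjacent vertices share a color.

5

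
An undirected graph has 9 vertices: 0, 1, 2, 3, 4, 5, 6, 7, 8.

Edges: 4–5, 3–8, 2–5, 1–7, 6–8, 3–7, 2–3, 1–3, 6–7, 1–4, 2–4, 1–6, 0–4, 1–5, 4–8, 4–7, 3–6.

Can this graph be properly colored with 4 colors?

The chromatic number is 4. 1, 3, 6, 7 form a clique, so at least 4 colors are needed.
4 colors suffice: color a → {3, 4}; color b → {0, 1, 2, 8}; color c → {5, 6}; color d → {7}.
That is already a proper 4-coloring.

Yes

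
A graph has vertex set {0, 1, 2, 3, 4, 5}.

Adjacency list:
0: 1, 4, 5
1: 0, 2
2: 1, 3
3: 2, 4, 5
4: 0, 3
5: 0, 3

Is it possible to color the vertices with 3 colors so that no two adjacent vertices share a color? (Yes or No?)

Yes

The chromatic number is 3. The cycle 3-4-0-1-2-3 has odd length 5, so it cannot be 2-colored; at least 3 colors are needed.
3 colors suffice: color a → {0, 3}; color b → {2, 4, 5}; color c → {1}.
That is already a proper 3-coloring.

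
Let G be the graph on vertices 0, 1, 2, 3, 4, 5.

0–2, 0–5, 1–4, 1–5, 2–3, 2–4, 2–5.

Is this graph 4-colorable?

Yes

The chromatic number is 3. 0, 2, 5 are mutually adjacent, so at least 3 colors are needed.
3 colors suffice: color a → {1, 2}; color b → {3, 4, 5}; color c → {0}.
Since 4 ≥ 3, a proper 4-coloring certainly exists.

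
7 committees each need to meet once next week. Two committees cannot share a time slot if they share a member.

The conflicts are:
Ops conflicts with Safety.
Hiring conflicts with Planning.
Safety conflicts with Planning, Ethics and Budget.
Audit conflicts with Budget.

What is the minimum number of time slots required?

2

Audit and Budget conflict, so at least 2 time slots are needed.
2 time slots suffice: time slot 1 → {Hiring, Safety, Audit}; time slot 2 → {Ops, Planning, Ethics, Budget}. No two conflicting committees share a time slot.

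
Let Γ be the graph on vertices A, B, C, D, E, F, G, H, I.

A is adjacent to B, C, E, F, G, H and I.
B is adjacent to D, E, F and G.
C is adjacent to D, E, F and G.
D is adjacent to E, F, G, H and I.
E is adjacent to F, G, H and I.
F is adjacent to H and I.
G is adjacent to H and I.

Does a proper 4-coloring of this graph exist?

The chromatic number is 4. A, E, F, I form a clique, so at least 4 colors are needed.
A valid assignment using 4 colors: A=blue, B=yellow, C=yellow, D=blue, E=red, F=green, G=green, H=yellow, I=yellow.
That is already a proper 4-coloring.

Yes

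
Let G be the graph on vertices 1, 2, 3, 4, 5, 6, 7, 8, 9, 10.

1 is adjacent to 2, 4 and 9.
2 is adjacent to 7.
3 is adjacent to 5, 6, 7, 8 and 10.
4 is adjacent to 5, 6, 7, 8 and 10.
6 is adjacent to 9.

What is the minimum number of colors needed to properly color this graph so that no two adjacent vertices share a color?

2

3 and 5 are adjacent, so at least 2 colors are needed.
A valid assignment using 2 colors: 1=blue, 2=red, 3=red, 4=red, 5=blue, 6=blue, 7=blue, 8=blue, 9=red, 10=blue. No two adjacent vertices share a color.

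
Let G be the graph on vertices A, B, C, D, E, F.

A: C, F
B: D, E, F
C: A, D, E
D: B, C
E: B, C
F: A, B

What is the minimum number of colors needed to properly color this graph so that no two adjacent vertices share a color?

3

The cycle F-B-E-C-A-F has odd length 5, so it cannot be 2-colored; at least 3 colors are needed.
3 colors suffice: A=2, B=1, C=1, D=2, E=2, F=3. Every edge joins two different colors.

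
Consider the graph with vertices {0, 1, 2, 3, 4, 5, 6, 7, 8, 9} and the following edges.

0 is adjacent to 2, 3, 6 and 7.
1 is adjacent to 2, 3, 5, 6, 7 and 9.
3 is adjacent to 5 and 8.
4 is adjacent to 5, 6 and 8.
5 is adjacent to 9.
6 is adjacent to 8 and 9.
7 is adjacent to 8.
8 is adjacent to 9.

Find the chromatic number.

3

1, 5, 9 form a triangle, so at least 3 colors are needed.
3 colors suffice: color red → {0, 1, 8}; color blue → {2, 5, 6, 7}; color green → {3, 4, 9}. Every edge joins two different colors.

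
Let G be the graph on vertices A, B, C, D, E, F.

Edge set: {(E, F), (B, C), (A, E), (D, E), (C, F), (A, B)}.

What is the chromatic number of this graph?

The cycle E-F-C-B-A-E has odd length 5, so it cannot be 2-colored; at least 3 colors are needed.
3 colors suffice: color 1 → {C, E}; color 2 → {B, D, F}; color 3 → {A}. Every edge joins two different colors.

3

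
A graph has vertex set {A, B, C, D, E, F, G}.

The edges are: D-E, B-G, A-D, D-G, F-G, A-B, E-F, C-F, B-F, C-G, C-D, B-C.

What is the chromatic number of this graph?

B, C, F, G are pairwise adjacent (a clique of size 4), so at least 4 colors are needed.
4 colors suffice: color red → {A, C, E}; color blue → {B, D}; color green → {G}; color yellow → {F}. Every edge joins two different colors.

4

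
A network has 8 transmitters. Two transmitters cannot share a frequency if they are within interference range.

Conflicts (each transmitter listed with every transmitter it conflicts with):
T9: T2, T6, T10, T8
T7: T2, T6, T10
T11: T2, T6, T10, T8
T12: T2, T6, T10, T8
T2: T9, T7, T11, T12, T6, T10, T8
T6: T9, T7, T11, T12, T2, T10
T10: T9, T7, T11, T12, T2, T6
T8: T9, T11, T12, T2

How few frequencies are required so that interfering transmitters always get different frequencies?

4

T11, T2, T6, T10 are mutually in conflict, so at least 4 frequencies are needed.
4 frequencies suffice: frequency 1 → {T2}; frequency 2 → {T6, T8}; frequency 3 → {T10}; frequency 4 → {T9, T7, T11, T12}. Every pair that conflicts lands in different frequencies.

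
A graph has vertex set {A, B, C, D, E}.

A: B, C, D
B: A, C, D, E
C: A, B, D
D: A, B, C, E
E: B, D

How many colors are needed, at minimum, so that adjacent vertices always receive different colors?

4

A, B, C, D are pairwise adjacent (a clique of size 4), so at least 4 colors are needed.
4 colors suffice: color 1 → {D}; color 2 → {B}; color 3 → {C, E}; color 4 → {A}. No two adjacent vertices share a color.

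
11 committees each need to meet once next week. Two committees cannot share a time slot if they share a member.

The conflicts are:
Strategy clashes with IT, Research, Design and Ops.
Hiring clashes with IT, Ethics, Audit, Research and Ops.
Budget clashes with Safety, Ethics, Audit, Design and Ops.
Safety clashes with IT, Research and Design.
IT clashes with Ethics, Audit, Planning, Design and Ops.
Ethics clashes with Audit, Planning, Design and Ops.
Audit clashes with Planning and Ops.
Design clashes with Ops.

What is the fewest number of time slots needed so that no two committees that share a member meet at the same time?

5

Hiring, IT, Ethics, Audit, Ops are mutually in conflict, so at least 5 time slots are needed.
5 time slots suffice: Strategy=3, Hiring=5, Budget=1, Safety=2, IT=1, Ethics=3, Audit=4, Research=1, Planning=2, Design=4, Ops=2. No two conflicting committees share a time slot.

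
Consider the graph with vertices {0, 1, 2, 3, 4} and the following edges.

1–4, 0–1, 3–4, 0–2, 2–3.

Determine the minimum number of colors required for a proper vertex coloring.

The cycle 4-1-0-2-3-4 has odd length 5, so it cannot be 2-colored; at least 3 colors are needed.
One proper 3-coloring: 0=red, 1=blue, 2=blue, 3=red, 4=green. Each edge has distinct colors on its endpoints.

3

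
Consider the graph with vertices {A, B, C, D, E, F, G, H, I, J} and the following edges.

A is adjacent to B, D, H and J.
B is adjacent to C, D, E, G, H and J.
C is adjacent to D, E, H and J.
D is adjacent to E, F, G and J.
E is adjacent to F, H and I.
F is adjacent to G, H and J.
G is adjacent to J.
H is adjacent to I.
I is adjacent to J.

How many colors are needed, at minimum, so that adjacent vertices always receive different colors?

4

D, F, G, J form a clique, so at least 4 colors are needed.
A valid assignment using 4 colors: A=4, B=1, C=4, D=3, E=2, F=1, G=4, H=3, I=1, J=2. Every edge joins two different colors.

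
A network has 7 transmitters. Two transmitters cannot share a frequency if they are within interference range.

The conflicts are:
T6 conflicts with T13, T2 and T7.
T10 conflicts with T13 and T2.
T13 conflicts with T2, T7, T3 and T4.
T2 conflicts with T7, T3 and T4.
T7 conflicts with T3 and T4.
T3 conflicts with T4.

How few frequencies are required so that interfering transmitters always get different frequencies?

5

T13, T2, T7, T3, T4 all conflict with each other, so at least 5 frequencies are needed.
5 frequencies suffice: frequency 1 → {T13}; frequency 2 → {T2}; frequency 3 → {T10, T7}; frequency 4 → {T6, T3}; frequency 5 → {T4}. No two conflicting transmitters share a frequency.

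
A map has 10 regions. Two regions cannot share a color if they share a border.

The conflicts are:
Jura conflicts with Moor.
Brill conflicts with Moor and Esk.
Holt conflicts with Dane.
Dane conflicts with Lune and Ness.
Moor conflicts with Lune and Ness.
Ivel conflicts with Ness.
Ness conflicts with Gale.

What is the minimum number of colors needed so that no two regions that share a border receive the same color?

Moor and Lune conflict, so at least 2 colors are needed.
A valid assignment using 2 colors: Jura=2, Brill=2, Holt=2, Dane=1, Moor=1, Lune=2, Ivel=1, Esk=1, Ness=2, Gale=1. No two conflicting regions share a color.

2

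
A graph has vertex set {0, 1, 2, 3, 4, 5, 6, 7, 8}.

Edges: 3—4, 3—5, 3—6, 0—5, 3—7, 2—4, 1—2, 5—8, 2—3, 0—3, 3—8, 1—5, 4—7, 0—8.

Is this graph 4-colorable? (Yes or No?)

Yes

The chromatic number is 4. 0, 3, 5, 8 are mutually adjacent (a clique of size 4), so at least 4 colors are needed.
One proper 4-coloring: 0=yellow, 1=red, 2=green, 3=red, 4=blue, 5=blue, 6=blue, 7=green, 8=green.
That is already a proper 4-coloring.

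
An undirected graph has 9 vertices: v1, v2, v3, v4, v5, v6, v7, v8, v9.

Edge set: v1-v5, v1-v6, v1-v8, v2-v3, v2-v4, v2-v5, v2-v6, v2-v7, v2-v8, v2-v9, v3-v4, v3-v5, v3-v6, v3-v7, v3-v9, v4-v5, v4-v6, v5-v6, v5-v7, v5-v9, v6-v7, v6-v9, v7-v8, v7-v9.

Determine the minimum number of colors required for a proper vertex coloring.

v2, v3, v5, v6, v7, v9 are pairwise adjacent (a clique of size 6), so at least 6 colors are needed.
A valid assignment using 6 colors: v1=2, v2=2, v3=4, v4=5, v5=1, v6=3, v7=5, v8=1, v9=6. No two adjacent vertices share a color.

6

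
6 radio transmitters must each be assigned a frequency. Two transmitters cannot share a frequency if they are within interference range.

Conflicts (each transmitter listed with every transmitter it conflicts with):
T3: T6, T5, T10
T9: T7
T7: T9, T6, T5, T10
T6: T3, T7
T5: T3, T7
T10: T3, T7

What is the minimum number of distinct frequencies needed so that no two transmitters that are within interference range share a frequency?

T7 and T10 conflict, so at least 2 frequencies are needed.
2 frequencies suffice: frequency 1 → {T3, T7}; frequency 2 → {T9, T6, T5, T10}. No two conflicting transmitters share a frequency.

2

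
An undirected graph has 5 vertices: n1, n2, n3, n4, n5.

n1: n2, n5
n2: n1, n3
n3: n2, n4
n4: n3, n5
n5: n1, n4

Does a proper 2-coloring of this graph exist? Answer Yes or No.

The cycle n5-n1-n2-n3-n4-n5 has odd length 5, so it cannot be 2-colored; at least 3 colors are needed.
So 2 colors are not enough.

No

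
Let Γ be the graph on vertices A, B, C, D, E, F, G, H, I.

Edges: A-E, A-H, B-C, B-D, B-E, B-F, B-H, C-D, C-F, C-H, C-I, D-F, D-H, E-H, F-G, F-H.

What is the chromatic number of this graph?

5

B, C, D, F, H are mutually adjacent (a clique of size 5), so at least 5 colors are needed.
5 colors suffice: color 1 → {G, H, I}; color 2 → {A, B}; color 3 → {E, F}; color 4 → {C}; color 5 → {D}. Every edge joins two different colors.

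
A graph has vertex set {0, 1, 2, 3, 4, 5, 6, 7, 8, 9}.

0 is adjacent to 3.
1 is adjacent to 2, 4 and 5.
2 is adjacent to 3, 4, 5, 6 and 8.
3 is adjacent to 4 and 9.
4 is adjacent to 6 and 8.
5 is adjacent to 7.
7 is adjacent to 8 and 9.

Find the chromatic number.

3

2, 3, 4 are mutually adjacent, so at least 3 colors are needed.
3 colors suffice: color red → {0, 2, 7}; color blue → {4, 5, 9}; color green → {1, 3, 6, 8}. Each edge has distinct colors on its endpoints.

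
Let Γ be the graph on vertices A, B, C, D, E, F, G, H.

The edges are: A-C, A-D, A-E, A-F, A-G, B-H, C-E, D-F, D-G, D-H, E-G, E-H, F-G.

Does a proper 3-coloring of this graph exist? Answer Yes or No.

A, D, F, G are mutually adjacent (a clique of size 4), so at least 4 colors are needed.
So 3 colors are not enough.

No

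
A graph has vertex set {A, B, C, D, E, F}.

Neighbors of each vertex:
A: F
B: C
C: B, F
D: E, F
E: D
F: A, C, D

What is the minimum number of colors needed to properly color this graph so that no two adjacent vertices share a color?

B and C are adjacent, so at least 2 colors are needed.
2 colors suffice: color red → {B, E, F}; color blue → {A, C, D}. No two adjacent vertices share a color.

2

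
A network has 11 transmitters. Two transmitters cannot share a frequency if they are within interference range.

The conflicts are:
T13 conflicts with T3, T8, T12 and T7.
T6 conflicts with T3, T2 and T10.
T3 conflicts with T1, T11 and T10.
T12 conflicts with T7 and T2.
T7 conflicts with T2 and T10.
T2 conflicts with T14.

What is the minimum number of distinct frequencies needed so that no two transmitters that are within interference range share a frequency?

T6, T3, T10 are mutually in conflict, so at least 3 frequencies are needed.
3 frequencies suffice: T13=2, T6=3, T3=1, T8=1, T1=2, T11=2, T12=3, T7=1, T2=2, T14=1, T10=2. Every pair that conflicts lands in different frequencies.

3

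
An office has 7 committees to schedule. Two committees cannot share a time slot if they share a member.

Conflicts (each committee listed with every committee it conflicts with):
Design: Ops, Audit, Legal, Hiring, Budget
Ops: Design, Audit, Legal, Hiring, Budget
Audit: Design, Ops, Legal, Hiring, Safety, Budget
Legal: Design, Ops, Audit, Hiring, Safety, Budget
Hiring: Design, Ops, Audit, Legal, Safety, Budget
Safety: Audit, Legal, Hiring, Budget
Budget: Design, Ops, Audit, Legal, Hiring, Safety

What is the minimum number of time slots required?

6

Design, Ops, Audit, Legal, Hiring, Budget all conflict with each other, so at least 6 time slots are needed.
6 time slots suffice: time slot 1 → {Budget}; time slot 2 → {Audit}; time slot 3 → {Hiring}; time slot 4 → {Legal}; time slot 5 → {Design, Safety}; time slot 6 → {Ops}. Every pair that conflicts lands in different time slots.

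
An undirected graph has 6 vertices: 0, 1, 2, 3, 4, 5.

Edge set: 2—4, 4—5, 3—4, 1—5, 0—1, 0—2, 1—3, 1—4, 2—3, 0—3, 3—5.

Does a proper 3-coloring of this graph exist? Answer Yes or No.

No

1, 3, 4, 5 are mutually adjacent (a clique of size 4), so at least 4 colors are needed.
So 3 colors are not enough.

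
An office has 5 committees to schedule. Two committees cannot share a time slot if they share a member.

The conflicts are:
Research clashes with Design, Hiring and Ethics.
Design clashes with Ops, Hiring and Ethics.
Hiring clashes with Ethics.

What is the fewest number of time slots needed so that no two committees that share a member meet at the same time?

Research, Design, Hiring, Ethics are mutually in conflict, so at least 4 time slots are needed.
4 time slots suffice: time slot 1 → {Design}; time slot 2 → {Research, Ops}; time slot 3 → {Ethics}; time slot 4 → {Hiring}. Each listed conflict is separated.

4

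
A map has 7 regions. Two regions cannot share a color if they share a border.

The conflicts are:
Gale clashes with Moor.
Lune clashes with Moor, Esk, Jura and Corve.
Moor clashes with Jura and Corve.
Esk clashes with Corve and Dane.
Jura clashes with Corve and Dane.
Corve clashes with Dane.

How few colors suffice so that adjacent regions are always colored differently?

Lune, Moor, Jura, Corve are mutually in conflict, so at least 4 colors are needed.
4 colors suffice: color 1 → {Gale, Corve}; color 2 → {Moor, Esk}; color 3 → {Jura}; color 4 → {Lune, Dane}. No two conflicting regions share a color.

4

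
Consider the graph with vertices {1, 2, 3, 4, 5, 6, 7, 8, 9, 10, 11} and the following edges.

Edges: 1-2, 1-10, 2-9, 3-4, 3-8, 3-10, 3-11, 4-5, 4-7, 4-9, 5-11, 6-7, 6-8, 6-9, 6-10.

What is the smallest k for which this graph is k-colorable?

The cycle 9-6-8-3-4-9 has odd length 5, so it cannot be 2-colored; at least 3 colors are needed.
One proper 3-coloring: 1=green, 2=red, 3=red, 4=blue, 5=red, 6=red, 7=green, 8=blue, 9=green, 10=blue, 11=blue. Each edge has distinct colors on its endpoints.

3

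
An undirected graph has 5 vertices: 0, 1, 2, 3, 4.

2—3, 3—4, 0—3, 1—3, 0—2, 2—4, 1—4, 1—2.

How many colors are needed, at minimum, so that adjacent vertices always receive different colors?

4

1, 2, 3, 4 are pairwise adjacent (a clique of size 4), so at least 4 colors are needed.
4 colors suffice: color red → {2}; color blue → {3}; color green → {0, 1}; color yellow → {4}. Every edge joins two different colors.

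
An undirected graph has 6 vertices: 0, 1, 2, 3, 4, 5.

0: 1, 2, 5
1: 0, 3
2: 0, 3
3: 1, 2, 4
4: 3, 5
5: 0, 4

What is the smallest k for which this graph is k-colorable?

The cycle 1-3-4-5-0-1 has odd length 5, so it cannot be 2-colored; at least 3 colors are needed.
3 colors suffice: 0=red, 1=blue, 2=blue, 3=red, 4=blue, 5=green. Every edge joins two different colors.

3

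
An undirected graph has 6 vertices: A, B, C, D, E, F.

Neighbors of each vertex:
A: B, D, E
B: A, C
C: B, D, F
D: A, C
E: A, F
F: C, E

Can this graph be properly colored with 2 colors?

The cycle E-F-C-B-A-E has odd length 5, so it cannot be 2-colored; at least 3 colors are needed.
So 2 colors are not enough.

No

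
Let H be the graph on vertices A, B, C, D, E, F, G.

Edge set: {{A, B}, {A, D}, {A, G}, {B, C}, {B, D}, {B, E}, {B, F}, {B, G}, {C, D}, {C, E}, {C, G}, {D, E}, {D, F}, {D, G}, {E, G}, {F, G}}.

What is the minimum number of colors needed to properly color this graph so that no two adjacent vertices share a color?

B, C, D, E, G form a clique, so at least 5 colors are needed.
5 colors suffice: color 1 → {G}; color 2 → {B}; color 3 → {D}; color 4 → {A, E, F}; color 5 → {C}. No two adjacent vertices share a color.

5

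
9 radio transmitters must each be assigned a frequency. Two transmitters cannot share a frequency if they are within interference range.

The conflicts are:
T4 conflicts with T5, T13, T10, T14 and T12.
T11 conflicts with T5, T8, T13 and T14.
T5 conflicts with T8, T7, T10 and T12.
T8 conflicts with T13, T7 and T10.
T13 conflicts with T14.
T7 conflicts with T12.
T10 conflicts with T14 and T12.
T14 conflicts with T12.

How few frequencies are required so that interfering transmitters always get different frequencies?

T4, T10, T14, T12 all conflict with each other, so at least 4 frequencies are needed.
4 frequencies suffice: frequency 1 → {T5, T14}; frequency 2 → {T4, T8}; frequency 3 → {T13, T7, T10}; frequency 4 → {T11, T12}. Every pair that conflicts lands in different frequencies.

4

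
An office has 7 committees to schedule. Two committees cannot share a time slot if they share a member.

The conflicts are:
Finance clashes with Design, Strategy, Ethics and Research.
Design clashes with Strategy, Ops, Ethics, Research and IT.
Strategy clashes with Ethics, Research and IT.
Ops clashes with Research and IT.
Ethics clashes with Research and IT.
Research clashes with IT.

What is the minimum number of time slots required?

5

Design, Strategy, Ethics, Research, IT are mutually in conflict, so at least 5 time slots are needed.
A valid assignment using 5 time slots: Finance=4, Design=2, Strategy=5, Ops=3, Ethics=3, Research=1, IT=4. Each listed conflict is separated.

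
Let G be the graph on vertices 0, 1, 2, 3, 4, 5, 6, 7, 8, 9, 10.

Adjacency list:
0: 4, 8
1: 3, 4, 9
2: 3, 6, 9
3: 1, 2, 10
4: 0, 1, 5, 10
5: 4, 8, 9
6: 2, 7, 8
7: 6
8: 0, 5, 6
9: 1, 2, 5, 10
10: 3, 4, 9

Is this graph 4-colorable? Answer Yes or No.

The chromatic number is 3. The cycle 6-8-5-9-2-6 has odd length 5, so it cannot be 2-colored; at least 3 colors are needed.
3 colors suffice: color a → {3, 4, 6, 9}; color b → {0, 1, 2, 5, 7, 10}; color c → {8}.
Since 4 ≥ 3, a proper 4-coloring certainly exists.

Yes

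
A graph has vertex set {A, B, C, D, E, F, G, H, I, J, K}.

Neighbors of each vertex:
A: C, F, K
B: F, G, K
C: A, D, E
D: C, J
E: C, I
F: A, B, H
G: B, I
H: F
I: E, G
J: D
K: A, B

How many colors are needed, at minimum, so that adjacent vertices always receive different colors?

3

The cycle C-A-F-B-G-I-E-C has odd length 7, so it cannot be 2-colored; at least 3 colors are needed.
One proper 3-coloring: A=green, B=red, C=red, D=blue, E=blue, F=blue, G=blue, H=red, I=red, J=red, K=blue. No two adjacent vertices share a color.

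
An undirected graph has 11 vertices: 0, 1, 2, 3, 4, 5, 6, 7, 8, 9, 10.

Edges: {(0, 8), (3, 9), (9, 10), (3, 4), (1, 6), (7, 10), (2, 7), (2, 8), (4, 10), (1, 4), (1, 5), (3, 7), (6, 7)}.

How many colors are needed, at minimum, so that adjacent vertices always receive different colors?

3

The cycle 6-7-3-4-1-6 has odd length 5, so it cannot be 2-colored; at least 3 colors are needed.
3 colors suffice: color a → {4, 5, 7, 8, 9}; color b → {0, 1, 2, 3, 10}; color c → {6}. No two adjacent vertices share a color.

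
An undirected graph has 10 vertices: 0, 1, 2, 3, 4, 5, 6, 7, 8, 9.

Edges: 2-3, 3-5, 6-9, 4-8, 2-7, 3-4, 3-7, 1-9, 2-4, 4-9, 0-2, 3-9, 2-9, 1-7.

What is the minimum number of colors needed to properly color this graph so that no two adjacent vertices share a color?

4

2, 3, 4, 9 are pairwise adjacent (a clique of size 4), so at least 4 colors are needed.
4 colors suffice: color a → {0, 5, 7, 8, 9}; color b → {1, 3, 6}; color c → {2}; color d → {4}. Each edge has distinct colors on its endpoints.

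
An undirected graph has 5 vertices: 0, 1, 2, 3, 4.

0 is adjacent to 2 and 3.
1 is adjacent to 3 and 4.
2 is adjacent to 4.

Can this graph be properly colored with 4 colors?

Yes

The chromatic number is 3. The cycle 2-0-3-1-4-2 has odd length 5, so it cannot be 2-colored; at least 3 colors are needed.
3 colors suffice: color red → {3, 4}; color blue → {0, 1}; color green → {2}.
Since 4 ≥ 3, a proper 4-coloring certainly exists.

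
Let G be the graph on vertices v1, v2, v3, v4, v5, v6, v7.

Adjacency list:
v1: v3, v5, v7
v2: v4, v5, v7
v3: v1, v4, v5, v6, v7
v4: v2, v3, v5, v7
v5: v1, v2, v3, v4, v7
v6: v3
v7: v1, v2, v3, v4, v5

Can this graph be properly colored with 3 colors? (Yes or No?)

No

v1, v3, v5, v7 are pairwise adjacent (a clique of size 4), so at least 4 colors are needed.
So 3 colors are not enough.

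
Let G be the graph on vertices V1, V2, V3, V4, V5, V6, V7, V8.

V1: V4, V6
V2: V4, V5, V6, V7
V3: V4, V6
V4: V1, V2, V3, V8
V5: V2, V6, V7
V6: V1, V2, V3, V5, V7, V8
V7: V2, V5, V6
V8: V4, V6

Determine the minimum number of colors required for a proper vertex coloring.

V2, V5, V6, V7 form a clique, so at least 4 colors are needed.
4 colors suffice: color R → {V4, V6}; color B → {V1, V2, V3, V8}; color G → {V7}; color Y → {V5}. Each edge has distinct colors on its endpoints.

4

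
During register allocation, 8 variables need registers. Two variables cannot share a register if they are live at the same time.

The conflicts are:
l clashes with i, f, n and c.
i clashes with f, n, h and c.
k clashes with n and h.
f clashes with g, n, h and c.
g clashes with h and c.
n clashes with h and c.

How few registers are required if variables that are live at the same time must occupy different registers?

l, i, f, n, c all conflict with each other, so at least 5 registers are needed.
5 registers suffice: l=5, i=3, k=2, f=2, g=1, n=1, h=4, c=4. Every pair that conflicts lands in different registers.

5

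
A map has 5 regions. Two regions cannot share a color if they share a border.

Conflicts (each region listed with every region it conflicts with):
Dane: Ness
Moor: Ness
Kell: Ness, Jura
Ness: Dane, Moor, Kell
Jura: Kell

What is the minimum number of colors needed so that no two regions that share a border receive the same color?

Dane and Ness conflict, so at least 2 colors are needed.
2 colors suffice: Dane=2, Moor=2, Kell=2, Ness=1, Jura=1. No two conflicting regions share a color.

2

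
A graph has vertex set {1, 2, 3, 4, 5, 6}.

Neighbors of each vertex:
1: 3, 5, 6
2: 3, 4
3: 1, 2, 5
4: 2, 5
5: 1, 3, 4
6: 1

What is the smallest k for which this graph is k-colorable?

1, 3, 5 form a triangle, so at least 3 colors are needed.
3 colors suffice: 1=b, 2=b, 3=a, 4=a, 5=c, 6=a. No two adjacent vertices share a color.

3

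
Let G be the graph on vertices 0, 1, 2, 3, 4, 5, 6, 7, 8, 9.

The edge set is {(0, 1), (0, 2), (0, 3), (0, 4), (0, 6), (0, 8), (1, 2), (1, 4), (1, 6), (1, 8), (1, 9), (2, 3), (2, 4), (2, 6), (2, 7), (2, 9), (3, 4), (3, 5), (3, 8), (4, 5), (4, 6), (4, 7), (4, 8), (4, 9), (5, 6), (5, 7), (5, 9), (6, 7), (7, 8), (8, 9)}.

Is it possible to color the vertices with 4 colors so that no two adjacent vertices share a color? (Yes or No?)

0, 1, 2, 4, 6 form a clique, so at least 5 colors are needed.
So 4 colors are not enough.

No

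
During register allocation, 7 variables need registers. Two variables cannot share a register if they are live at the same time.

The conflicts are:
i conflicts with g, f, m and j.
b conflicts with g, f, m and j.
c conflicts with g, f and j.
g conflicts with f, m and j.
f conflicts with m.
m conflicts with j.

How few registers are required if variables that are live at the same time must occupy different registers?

4

i, g, m, j all conflict with each other, so at least 4 registers are needed.
4 registers suffice: register 1 → {g}; register 2 → {c, m}; register 3 → {f, j}; register 4 → {i, b}. Each listed conflict is separated.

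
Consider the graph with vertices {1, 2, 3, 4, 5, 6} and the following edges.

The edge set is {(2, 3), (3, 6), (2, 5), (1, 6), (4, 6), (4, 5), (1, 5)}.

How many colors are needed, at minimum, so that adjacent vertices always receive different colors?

3

The cycle 1-6-3-2-5-1 has odd length 5, so it cannot be 2-colored; at least 3 colors are needed.
3 colors suffice: 1=b, 2=c, 3=b, 4=b, 5=a, 6=a. Each edge has distinct colors on its endpoints.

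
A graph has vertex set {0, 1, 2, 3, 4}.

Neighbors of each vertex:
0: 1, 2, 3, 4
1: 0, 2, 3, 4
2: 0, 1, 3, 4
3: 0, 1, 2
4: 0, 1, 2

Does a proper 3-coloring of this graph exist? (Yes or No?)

No

0, 1, 2, 4 are mutually adjacent (a clique of size 4), so at least 4 colors are needed.
So 3 colors are not enough.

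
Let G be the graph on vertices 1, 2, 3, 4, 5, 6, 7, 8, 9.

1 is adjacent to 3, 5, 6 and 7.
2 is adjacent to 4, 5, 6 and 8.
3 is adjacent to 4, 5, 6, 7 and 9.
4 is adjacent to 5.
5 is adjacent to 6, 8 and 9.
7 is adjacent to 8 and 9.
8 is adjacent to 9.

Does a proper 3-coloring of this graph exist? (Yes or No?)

1, 3, 5, 6 are pairwise adjacent (a clique of size 4), so at least 4 colors are needed.
So 3 colors are not enough.

No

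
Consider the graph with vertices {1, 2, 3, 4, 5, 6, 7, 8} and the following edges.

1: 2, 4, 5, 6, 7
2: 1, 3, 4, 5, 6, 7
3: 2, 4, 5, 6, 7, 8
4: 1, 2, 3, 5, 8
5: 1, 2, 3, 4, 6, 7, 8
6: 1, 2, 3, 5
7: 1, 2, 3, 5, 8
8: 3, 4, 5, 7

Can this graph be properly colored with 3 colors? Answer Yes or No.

No

1, 2, 5, 6 are pairwise adjacent (a clique of size 4), so at least 4 colors are needed.
So 3 colors are not enough.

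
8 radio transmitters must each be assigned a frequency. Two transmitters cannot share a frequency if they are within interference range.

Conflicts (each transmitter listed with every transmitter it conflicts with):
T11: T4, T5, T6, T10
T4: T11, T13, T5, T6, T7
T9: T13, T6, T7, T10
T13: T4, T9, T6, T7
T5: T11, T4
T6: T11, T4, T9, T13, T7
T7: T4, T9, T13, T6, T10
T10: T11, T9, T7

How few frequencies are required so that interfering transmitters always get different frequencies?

T4, T13, T6, T7 all conflict with each other, so at least 4 frequencies are needed.
4 frequencies suffice: frequency 1 → {T4, T9}; frequency 2 → {T11, T7}; frequency 3 → {T5, T6, T10}; frequency 4 → {T13}. No two conflicting transmitters share a frequency.

4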